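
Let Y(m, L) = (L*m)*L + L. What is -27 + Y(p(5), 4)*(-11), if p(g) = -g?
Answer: 809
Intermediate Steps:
Y(m, L) = L + m*L² (Y(m, L) = m*L² + L = L + m*L²)
-27 + Y(p(5), 4)*(-11) = -27 + (4*(1 + 4*(-1*5)))*(-11) = -27 + (4*(1 + 4*(-5)))*(-11) = -27 + (4*(1 - 20))*(-11) = -27 + (4*(-19))*(-11) = -27 - 76*(-11) = -27 + 836 = 809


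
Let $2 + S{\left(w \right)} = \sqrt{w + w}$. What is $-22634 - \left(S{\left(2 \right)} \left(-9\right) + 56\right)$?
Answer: $-22690$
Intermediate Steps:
$S{\left(w \right)} = -2 + \sqrt{2} \sqrt{w}$ ($S{\left(w \right)} = -2 + \sqrt{w + w} = -2 + \sqrt{2 w} = -2 + \sqrt{2} \sqrt{w}$)
$-22634 - \left(S{\left(2 \right)} \left(-9\right) + 56\right) = -22634 - \left(\left(-2 + \sqrt{2} \sqrt{2}\right) \left(-9\right) + 56\right) = -22634 - \left(\left(-2 + 2\right) \left(-9\right) + 56\right) = -22634 - \left(0 \left(-9\right) + 56\right) = -22634 - \left(0 + 56\right) = -22634 - 56 = -22690$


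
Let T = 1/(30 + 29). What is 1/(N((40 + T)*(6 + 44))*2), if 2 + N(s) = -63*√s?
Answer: 59/468540214 - 315*√278598/937080428 ≈ -0.00017730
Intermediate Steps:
T = 1/59 ≈ 0.016949
N(s) = -2 - 63*√s
1/(N((40 + T)*(6 + 44))*2) = 1/((-2 - 63*√(6 + 44)*√(40 + 1/59))*2) = 1/((-2 - 63*5*√278598/59)*2) = 1/((-2 - 315*√278598/59)*2) = 1/(-4 - 630*√278598/59)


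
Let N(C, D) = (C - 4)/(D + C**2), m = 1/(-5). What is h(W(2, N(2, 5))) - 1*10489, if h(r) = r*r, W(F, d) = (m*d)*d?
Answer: -1720458209/164025 ≈ -10489.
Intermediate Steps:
m = -1/5 ≈ -0.20000
N(C, D) = (-4 + C)/(D + C**2)
W(F, d) = -d**2/5 (W(F, d) = (-d/5)*d = -d**2/5)
h(r) = r**2
h(W(2, N(2, 5))) - 1*10489 = (-(-4 + 2)**2/(5 + 2**2)**2/5)**2 - 1*10489 = (-4/(5 + 4)**2/5)**2 - 10489 = (-(-2/9)**2/5)**2 - 10489 = (-1/5*4/81)**2 - 10489 = (-4/405)**2 - 10489 = 16/164025 - 10489 = -1720458209/164025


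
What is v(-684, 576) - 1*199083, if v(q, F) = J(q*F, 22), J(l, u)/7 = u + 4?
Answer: -198901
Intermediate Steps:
J(l, u) = 28 + 7*u (J(l, u) = 7*(u + 4) = 7*(4 + u) = 28 + 7*u)
v(q, F) = 182 (v(q, F) = 28 + 7*22 = 28 + 154 = 182)
v(-684, 576) - 1*199083 = 182 - 1*199083 = 182 - 199083 = -198901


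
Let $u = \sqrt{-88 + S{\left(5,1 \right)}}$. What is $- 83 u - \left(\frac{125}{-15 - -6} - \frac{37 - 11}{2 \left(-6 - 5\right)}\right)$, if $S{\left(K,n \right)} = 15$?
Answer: $\frac{1258}{99} - 83 i \sqrt{73} \approx 12.707 - 709.15 i$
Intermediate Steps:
$u = i \sqrt{73}$ ($u = \sqrt{-88 + 15} = \sqrt{-73} = i \sqrt{73} \approx 8.544 i$)
$- 83 u - \left(\frac{125}{-15 - -6} - \frac{37 - 11}{2 \left(-6 - 5\right)}\right) = - 83 i \sqrt{73} - \left(\frac{125}{-15 - -6} - \frac{37 - 11}{2 \left(-6 - 5\right)}\right) = - 83 i \sqrt{73} - \left(\frac{125}{-15 + 6} - \frac{37 - 11}{2 \left(-11\right)}\right) = - 83 i \sqrt{73} + \left(\frac{26}{-22} - \frac{125}{-9}\right) = - 83 i \sqrt{73} + \left(26 \left(- \frac{1}{22}\right) - - \frac{125}{9}\right) = - 83 i \sqrt{73} + \left(- \frac{13}{11} + \frac{125}{9}\right) = - 83 i \sqrt{73} + \frac{1258}{99} = \frac{1258}{99} - 83 i \sqrt{73}$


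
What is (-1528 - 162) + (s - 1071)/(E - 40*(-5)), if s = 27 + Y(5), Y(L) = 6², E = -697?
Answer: -119846/71 ≈ -1688.0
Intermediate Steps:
Y(L) = 36
s = 63 (s = 27 + 36 = 63)
(-1528 - 162) + (s - 1071)/(E - 40*(-5)) = (-1528 - 162) + (63 - 1071)/(-697 - 40*(-5)) = -1690 - 1008/(-697 + 200) = -1690 - 1008/(-497) = -1690 - 1008*(-1/497) = -1690 + 144/71 = -119846/71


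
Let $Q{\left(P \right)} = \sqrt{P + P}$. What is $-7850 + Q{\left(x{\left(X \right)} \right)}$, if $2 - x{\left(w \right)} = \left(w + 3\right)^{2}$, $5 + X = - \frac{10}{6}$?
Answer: $-7850 + \frac{i \sqrt{206}}{3} \approx -7850.0 + 4.7842 i$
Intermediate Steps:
$X = - \frac{20}{3}$ ($X = -5 - \frac{10}{6} = -5 - \frac{5}{3} = - \frac{20}{3} \approx -6.6667$)
$x{\left(w \right)} = 2 - \left(3 + w\right)^{2}$ ($x{\left(w \right)} = 2 - \left(w + 3\right)^{2} = 2 - \left(3 + w\right)^{2}$)
$Q{\left(P \right)} = \sqrt{2} \sqrt{P}$ ($Q{\left(P \right)} = \sqrt{2 P} = \sqrt{2} \sqrt{P}$)
$-7850 + Q{\left(x{\left(X \right)} \right)} = -7850 + \sqrt{2} \sqrt{2 - \left(3 - \frac{20}{3}\right)^{2}} = -7850 + \sqrt{2} \sqrt{2 - \left(- \frac{11}{3}\right)^{2}} = -7850 + \sqrt{2} \sqrt{2 - \frac{121}{9}} = -7850 + \sqrt{2} \sqrt{- \frac{103}{9}} = -7850 + \sqrt{2} \frac{i \sqrt{103}}{3} = -7850 + \frac{i \sqrt{206}}{3}$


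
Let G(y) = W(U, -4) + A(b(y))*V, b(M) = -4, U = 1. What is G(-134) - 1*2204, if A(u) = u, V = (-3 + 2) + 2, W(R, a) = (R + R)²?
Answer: -2204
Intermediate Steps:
W(R, a) = 4*R² (W(R, a) = (2*R)² = 4*R²)
V = 1 (V = -1 + 2 = 1)
G(y) = 0 (G(y) = 4*1² - 4*1 = 4*1 - 4 = 4 - 4 = 0)
G(-134) - 1*2204 = 0 - 1*2204 = 0 - 2204 = -2204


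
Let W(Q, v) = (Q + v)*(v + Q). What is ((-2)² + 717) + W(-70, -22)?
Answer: 9185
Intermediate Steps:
W(Q, v) = (Q + v)² (W(Q, v) = (Q + v)*(Q + v) = (Q + v)²)
((-2)² + 717) + W(-70, -22) = ((-2)² + 717) + (-70 - 22)² = (4 + 717) + (-92)² = 721 + 8464 = 9185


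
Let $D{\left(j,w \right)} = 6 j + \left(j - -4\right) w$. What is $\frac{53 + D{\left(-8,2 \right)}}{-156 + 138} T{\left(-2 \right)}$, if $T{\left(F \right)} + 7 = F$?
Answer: $- \frac{3}{2} \approx -1.5$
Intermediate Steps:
$T{\left(F \right)} = -7 + F$
$D{\left(j,w \right)} = 6 j + w \left(4 + j\right)$ ($D{\left(j,w \right)} = 6 j + \left(j + 4\right) w = 6 j + \left(4 + j\right) w = 6 j + w \left(4 + j\right)$)
$\frac{53 + D{\left(-8,2 \right)}}{-156 + 138} T{\left(-2 \right)} = \frac{53 + \left(4 \cdot 2 + 6 \left(-8\right) - 16\right)}{-156 + 138} \left(-7 - 2\right) = \frac{53 - 56}{-18} \left(-9\right) = \left(53 - 56\right) \left(- \frac{1}{18}\right) \left(-9\right) = \left(-3\right) \left(- \frac{1}{18}\right) \left(-9\right) = \frac{1}{6} \left(-9\right) = - \frac{3}{2}$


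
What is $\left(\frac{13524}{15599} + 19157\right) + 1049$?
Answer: $\frac{315206918}{15599} \approx 20207.0$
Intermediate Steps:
$\left(\frac{13524}{15599} + 19157\right) + 1049 = \frac{298843567}{15599} + 1049 = \frac{315206918}{15599}$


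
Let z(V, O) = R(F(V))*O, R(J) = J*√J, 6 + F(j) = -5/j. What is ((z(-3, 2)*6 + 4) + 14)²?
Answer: -34180/3 - 624*I*√39 ≈ -11393.0 - 3896.9*I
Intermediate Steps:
F(j) = -6 - 5/j
R(J) = J^(3/2)
z(V, O) = O*(-6 - 5/V)^(3/2) (z(V, O) = (-6 - 5/V)^(3/2)*O = O*(-6 - 5/V)^(3/2))
((z(-3, 2)*6 + 4) + 14)² = (((2*(-6 - 5/(-3))^(3/2))*6 + 4) + 14)² = (((2*(-6 - 5*(-⅓))^(3/2))*6 + 4) + 14)² = (((2*(-6 + 5/3)^(3/2))*6 + 4) + 14)² = (((2*(-13/3)^(3/2))*6 + 4) + 14)² = (((2*(-13*I*√39/9))*6 + 4) + 14)² = ((-26*I*√39/9*6 + 4) + 14)² = ((-52*I*√39/3 + 4) + 14)² = ((4 - 52*I*√39/3) + 14)² = (18 - 52*I*√39/3)²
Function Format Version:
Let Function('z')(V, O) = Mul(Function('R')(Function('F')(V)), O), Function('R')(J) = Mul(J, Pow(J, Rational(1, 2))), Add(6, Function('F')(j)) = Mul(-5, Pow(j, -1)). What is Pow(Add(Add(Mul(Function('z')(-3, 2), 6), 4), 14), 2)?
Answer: Add(Rational(-34180, 3), Mul(-624, I, Pow(39, Rational(1, 2)))) ≈ Add(-11393., Mul(-3896.9, I))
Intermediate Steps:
Function('F')(j) = Add(-6, Mul(-5, Pow(j, -1)))
Function('R')(J) = Pow(J, Rational(3, 2))
Function('z')(V, O) = Mul(O, Pow(Add(-6, Mul(-5, Pow(V, -1))), Rational(3, 2))) (Function('z')(V, O) = Mul(Pow(Add(-6, Mul(-5, Pow(V, -1))), Rational(3, 2)), O) = Mul(O, Pow(Add(-6, Mul(-5, Pow(V, -1))), Rational(3, 2))))
Pow(Add(Add(Mul(Function('z')(-3, 2), 6), 4), 14), 2) = Pow(Add(Add(Mul(Mul(2, Pow(Add(-6, Mul(-5, Pow(-3, -1))), Rational(3, 2))), 6), 4), 14), 2) = Pow(Add(Add(Mul(Mul(2, Pow(Add(-6, Mul(-5, Rational(-1, 3))), Rational(3, 2))), 6), 4), 14), 2) = Pow(Add(Add(Mul(Mul(2, Pow(Add(-6, Rational(5, 3)), Rational(3, 2))), 6), 4), 14), 2) = Pow(Add(Add(Mul(Mul(2, Pow(Rational(-13, 3), Rational(3, 2))), 6), 4), 14), 2) = Pow(Add(Add(Mul(Mul(2, Mul(Rational(-13, 9), I, Pow(39, Rational(1, 2)))), 6), 4), 14), 2) = Pow(Add(Add(Mul(Mul(Rational(-26, 9), I, Pow(39, Rational(1, 2))), 6), 4), 14), 2) = Pow(Add(Add(Mul(Rational(-52, 3), I, Pow(39, Rational(1, 2))), 4), 14), 2) = Pow(Add(Add(4, Mul(Rational(-52, 3), I, Pow(39, Rational(1, 2)))), 14), 2) = Pow(Add(18, Mul(Rational(-52, 3), I, Pow(39, Rational(1, 2)))), 2)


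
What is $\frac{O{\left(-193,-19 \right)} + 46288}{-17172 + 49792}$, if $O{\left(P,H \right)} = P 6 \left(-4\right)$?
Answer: $\frac{2546}{1631} \approx 1.561$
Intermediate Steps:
$O{\left(P,H \right)} = - 24 P$ ($O{\left(P,H \right)} = 6 P \left(-4\right) = - 24 P$)
$\frac{O{\left(-193,-19 \right)} + 46288}{-17172 + 49792} = \frac{\left(-24\right) \left(-193\right) + 46288}{-17172 + 49792} = \frac{4632 + 46288}{32620} = 50920 \cdot \frac{1}{32620} = \frac{2546}{1631}$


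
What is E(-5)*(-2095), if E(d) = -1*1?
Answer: 2095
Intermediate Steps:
E(d) = -1
E(-5)*(-2095) = -1*(-2095) = 2095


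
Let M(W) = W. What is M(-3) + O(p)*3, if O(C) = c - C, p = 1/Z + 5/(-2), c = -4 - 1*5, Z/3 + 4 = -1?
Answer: -223/10 ≈ -22.300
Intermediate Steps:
Z = -15 (Z = -12 + 3*(-1) = -12 - 3 = -15)
c = -9 (c = -4 - 5 = -9)
p = -77/30 (p = 1/(-15) + 5/(-2) = 1*(-1/15) + 5*(-1/2) = -1/15 - 5/2 = -77/30 ≈ -2.5667)
O(C) = -9 - C
M(-3) + O(p)*3 = -3 + (-9 - 1*(-77/30))*3 = -3 + (-9 + 77/30)*3 = -3 - 193/30*3 = -3 - 193/10 = -223/10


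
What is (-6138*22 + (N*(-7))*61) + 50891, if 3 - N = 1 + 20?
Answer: -76459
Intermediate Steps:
N = -18 (N = 3 - (1 + 20) = 3 - 1*21 = 3 - 21 = -18)
(-6138*22 + (N*(-7))*61) + 50891 = (-6138*22 - 18*(-7)*61) + 50891 = (-135036 + 126*61) + 50891 = (-135036 + 7686) + 50891 = -127350 + 50891 = -76459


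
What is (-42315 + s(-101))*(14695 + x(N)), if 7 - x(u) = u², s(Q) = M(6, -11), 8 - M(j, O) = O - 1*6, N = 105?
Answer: -155500330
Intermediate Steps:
M(j, O) = 14 - O (M(j, O) = 8 - (O - 1*6) = 8 - (O - 6) = 8 - (-6 + O) = 8 + (6 - O) = 14 - O)
s(Q) = 25 (s(Q) = 14 - 1*(-11) = 14 + 11 = 25)
x(u) = 7 - u²
(-42315 + s(-101))*(14695 + x(N)) = (-42315 + 25)*(14695 + (7 - 1*105²)) = -42290*(14695 + (7 - 1*11025)) = -42290*(14695 + (7 - 11025)) = -42290*(14695 - 11018) = -42290*3677 = -155500330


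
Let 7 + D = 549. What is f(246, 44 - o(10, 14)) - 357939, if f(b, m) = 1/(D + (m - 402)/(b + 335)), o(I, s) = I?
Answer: -112583984845/314534 ≈ -3.5794e+5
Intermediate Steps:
D = 542 (D = -7 + 549 = 542)
f(b, m) = 1/(542 + (-402 + m)/(335 + b)) (f(b, m) = 1/(542 + (m - 402)/(b + 335)) = 1/(542 + (-402 + m)/(335 + b)))
f(246, 44 - o(10, 14)) - 357939 = (335 + 246)/(181168 + (44 - 1*10) + 542*246) - 357939 = 581/(181168 + (44 - 10) + 133332) - 357939 = 581/(181168 + 34 + 133332) - 357939 = 581/314534 - 357939 = -112583984845/314534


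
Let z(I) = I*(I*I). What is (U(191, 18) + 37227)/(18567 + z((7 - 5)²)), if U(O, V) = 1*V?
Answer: 37245/18631 ≈ 1.9991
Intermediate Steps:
U(O, V) = V
z(I) = I³ (z(I) = I*I² = I³)
(U(191, 18) + 37227)/(18567 + z((7 - 5)²)) = (18 + 37227)/(18567 + ((7 - 5)²)³) = 37245/(18567 + (2²)³) = 37245/(18567 + 4³) = 37245/(18567 + 64) = 37245/18631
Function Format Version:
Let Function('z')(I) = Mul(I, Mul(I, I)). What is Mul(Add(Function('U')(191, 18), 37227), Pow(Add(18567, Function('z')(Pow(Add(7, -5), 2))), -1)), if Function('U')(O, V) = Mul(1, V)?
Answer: Rational(37245, 18631) ≈ 1.9991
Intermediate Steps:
Function('U')(O, V) = V
Function('z')(I) = Pow(I, 3) (Function('z')(I) = Mul(I, Pow(I, 2)) = Pow(I, 3))
Mul(Add(Function('U')(191, 18), 37227), Pow(Add(18567, Function('z')(Pow(Add(7, -5), 2))), -1)) = Mul(Add(18, 37227), Pow(Add(18567, Pow(Pow(Add(7, -5), 2), 3)), -1)) = Mul(37245, Pow(Add(18567, Pow(Pow(2, 2), 3)), -1)) = Mul(37245, Pow(Add(18567, Pow(4, 3)), -1)) = Mul(37245, Pow(Add(18567, 64), -1)) = Mul(37245, Pow(18631, -1)) = Mul(37245, Rational(1, 18631)) = Rational(37245, 18631)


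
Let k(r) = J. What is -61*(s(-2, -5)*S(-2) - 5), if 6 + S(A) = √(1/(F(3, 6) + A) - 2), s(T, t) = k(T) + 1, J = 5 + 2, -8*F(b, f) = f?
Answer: 3233 - 488*I*√286/11 ≈ 3233.0 - 750.26*I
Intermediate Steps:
F(b, f) = -f/8
J = 7
k(r) = 7
s(T, t) = 8 (s(T, t) = 7 + 1 = 8)
S(A) = -6 + √(-2 + 1/(-¾ + A)) (S(A) = -6 + √(1/(-⅛*6 + A) - 2) = -6 + √(1/(-¾ + A) - 2) = -6 + √(-2 + 1/(-¾ + A)))
-61*(s(-2, -5)*S(-2) - 5) = -61*(8*(-6 + √2*√((5 - 4*(-2))/(-3 + 4*(-2)))) - 5) = -61*(8*(-6 + √2*√((5 + 8)/(-3 - 8))) - 5) = -61*(8*(-6 + √2*√(13/(-11))) - 5) = -61*(8*(-6 + √2*√(-1/11*13)) - 5) = -61*(8*(-6 + √2*√(-13/11)) - 5) = -61*(8*(-6 + √2*(I*√143/11)) - 5) = -61*(8*(-6 + I*√286/11) - 5) = -61*((-48 + 8*I*√286/11) - 5) = -61*(-53 + 8*I*√286/11) = 3233 - 488*I*√286/11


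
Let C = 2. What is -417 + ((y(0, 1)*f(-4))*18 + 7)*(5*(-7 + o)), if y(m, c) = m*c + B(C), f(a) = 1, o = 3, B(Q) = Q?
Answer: -1277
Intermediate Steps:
y(m, c) = 2 + c*m (y(m, c) = m*c + 2 = c*m + 2 = 2 + c*m)
-417 + ((y(0, 1)*f(-4))*18 + 7)*(5*(-7 + o)) = -417 + (((2 + 1*0)*1)*18 + 7)*(5*(-7 + 3)) = -417 + (((2 + 0)*1)*18 + 7)*(5*(-4)) = -417 + ((2*1)*18 + 7)*(-20) = -417 + (2*18 + 7)*(-20) = -417 + (36 + 7)*(-20) = -417 + 43*(-20) = -417 - 860 = -1277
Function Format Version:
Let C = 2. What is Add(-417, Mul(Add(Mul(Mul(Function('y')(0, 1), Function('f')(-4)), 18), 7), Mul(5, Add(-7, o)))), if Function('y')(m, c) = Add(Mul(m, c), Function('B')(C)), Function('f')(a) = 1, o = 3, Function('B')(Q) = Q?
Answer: -1277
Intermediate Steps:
Function('y')(m, c) = Add(2, Mul(c, m)) (Function('y')(m, c) = Add(Mul(m, c), 2) = Add(Mul(c, m), 2) = Add(2, Mul(c, m)))
Add(-417, Mul(Add(Mul(Mul(Function('y')(0, 1), Function('f')(-4)), 18), 7), Mul(5, Add(-7, o)))) = Add(-417, Mul(Add(Mul(Mul(Add(2, Mul(1, 0)), 1), 18), 7), Mul(5, Add(-7, 3)))) = Add(-417, Mul(Add(Mul(Mul(Add(2, 0), 1), 18), 7), Mul(5, -4))) = Add(-417, Mul(Add(Mul(Mul(2, 1), 18), 7), -20)) = Add(-417, Mul(Add(Mul(2, 18), 7), -20)) = Add(-417, Mul(Add(36, 7), -20)) = Add(-417, Mul(43, -20)) = Add(-417, -860) = -1277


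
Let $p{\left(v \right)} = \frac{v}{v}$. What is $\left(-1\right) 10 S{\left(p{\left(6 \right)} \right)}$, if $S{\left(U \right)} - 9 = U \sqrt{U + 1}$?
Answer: $-90 - 10 \sqrt{2} \approx -104.14$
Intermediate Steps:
$p{\left(v \right)} = 1$
$S{\left(U \right)} = 9 + U \sqrt{1 + U}$ ($S{\left(U \right)} = 9 + U \sqrt{U + 1} = 9 + U \sqrt{1 + U}$)
$\left(-1\right) 10 S{\left(p{\left(6 \right)} \right)} = \left(-1\right) 10 \left(9 + 1 \sqrt{1 + 1}\right) = - 10 \left(9 + 1 \sqrt{2}\right) = - 10 \left(9 + \sqrt{2}\right) = -90 - 10 \sqrt{2}$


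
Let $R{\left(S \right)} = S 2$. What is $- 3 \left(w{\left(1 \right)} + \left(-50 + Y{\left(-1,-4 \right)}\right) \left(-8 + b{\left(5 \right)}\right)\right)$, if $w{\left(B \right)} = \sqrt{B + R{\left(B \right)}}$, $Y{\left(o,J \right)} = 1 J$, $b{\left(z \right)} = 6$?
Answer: $-324 - 3 \sqrt{3} \approx -329.2$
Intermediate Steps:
$Y{\left(o,J \right)} = J$
$R{\left(S \right)} = 2 S$
$w{\left(B \right)} = \sqrt{3} \sqrt{B}$ ($w{\left(B \right)} = \sqrt{B + 2 B} = \sqrt{3 B} = \sqrt{3} \sqrt{B}$)
$- 3 \left(w{\left(1 \right)} + \left(-50 + Y{\left(-1,-4 \right)}\right) \left(-8 + b{\left(5 \right)}\right)\right) = - 3 \left(\sqrt{3} \sqrt{1} + \left(-50 - 4\right) \left(-8 + 6\right)\right) = - 3 \left(\sqrt{3} \cdot 1 - -108\right) = - 3 \left(\sqrt{3} + 108\right) = - 3 \left(108 + \sqrt{3}\right) = -324 - 3 \sqrt{3}$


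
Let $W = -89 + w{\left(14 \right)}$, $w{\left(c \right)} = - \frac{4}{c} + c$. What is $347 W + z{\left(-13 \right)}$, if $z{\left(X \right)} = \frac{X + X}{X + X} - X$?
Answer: $- \frac{182771}{7} \approx -26110.0$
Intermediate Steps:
$z{\left(X \right)} = 1 - X$ ($z{\left(X \right)} = \frac{2 X}{2 X} - X = 2 X \frac{1}{2 X} - X = 1 - X$)
$w{\left(c \right)} = c - \frac{4}{c}$
$W = - \frac{527}{7}$ ($W = -89 + \left(14 - \frac{4}{14}\right) = -89 + \left(14 - \frac{2}{7}\right) = -89 + \frac{96}{7} = - \frac{527}{7} \approx -75.286$)
$347 W + z{\left(-13 \right)} = 347 \left(- \frac{527}{7}\right) + \left(1 - -13\right) = - \frac{182869}{7} + \left(1 + 13\right) = - \frac{182869}{7} + 14 = - \frac{182771}{7}$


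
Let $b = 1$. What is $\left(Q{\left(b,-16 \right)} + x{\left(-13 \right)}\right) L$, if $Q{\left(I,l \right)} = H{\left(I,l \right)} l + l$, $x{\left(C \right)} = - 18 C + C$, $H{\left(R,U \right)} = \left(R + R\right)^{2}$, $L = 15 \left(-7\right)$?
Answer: $-14805$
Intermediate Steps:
$L = -105$
$H{\left(R,U \right)} = 4 R^{2}$ ($H{\left(R,U \right)} = \left(2 R\right)^{2} = 4 R^{2}$)
$x{\left(C \right)} = - 17 C$
$Q{\left(I,l \right)} = l + 4 l I^{2}$ ($Q{\left(I,l \right)} = 4 I^{2} l + l = 4 l I^{2} + l = l + 4 l I^{2}$)
$\left(Q{\left(b,-16 \right)} + x{\left(-13 \right)}\right) L = \left(- 16 \left(1 + 4 \cdot 1^{2}\right) - -221\right) \left(-105\right) = \left(- 16 \left(1 + 4 \cdot 1\right) + 221\right) \left(-105\right) = \left(- 16 \left(1 + 4\right) + 221\right) \left(-105\right) = \left(\left(-16\right) 5 + 221\right) \left(-105\right) = \left(-80 + 221\right) \left(-105\right) = 141 \left(-105\right) = -14805$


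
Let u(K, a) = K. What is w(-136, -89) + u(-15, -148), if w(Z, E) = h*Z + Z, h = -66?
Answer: 8825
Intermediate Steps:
w(Z, E) = -65*Z (w(Z, E) = -66*Z + Z = -65*Z)
w(-136, -89) + u(-15, -148) = -65*(-136) - 15 = 8840 - 15 = 8825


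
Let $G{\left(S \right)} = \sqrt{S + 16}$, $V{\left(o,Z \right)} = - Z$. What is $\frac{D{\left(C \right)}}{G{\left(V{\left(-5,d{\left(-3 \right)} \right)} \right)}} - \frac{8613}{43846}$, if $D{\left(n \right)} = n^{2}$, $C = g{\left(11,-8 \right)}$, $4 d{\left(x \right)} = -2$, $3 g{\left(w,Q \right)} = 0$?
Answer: $- \frac{783}{3986} \approx -0.19644$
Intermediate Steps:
$g{\left(w,Q \right)} = 0$ ($g{\left(w,Q \right)} = \frac{1}{3} \cdot 0 = 0$)
$d{\left(x \right)} = - \frac{1}{2}$ ($d{\left(x \right)} = \frac{1}{4} \left(-2\right) = - \frac{1}{2}$)
$C = 0$
$G{\left(S \right)} = \sqrt{16 + S}$
$\frac{D{\left(C \right)}}{G{\left(V{\left(-5,d{\left(-3 \right)} \right)} \right)}} - \frac{8613}{43846} = \frac{0^{2}}{\sqrt{16 - - \frac{1}{2}}} - \frac{8613}{43846} = \frac{0}{\sqrt{16 + \frac{1}{2}}} - \frac{783}{3986} = \frac{0}{\sqrt{\frac{33}{2}}} - \frac{783}{3986} = \frac{0}{\frac{1}{2} \sqrt{66}} - \frac{783}{3986} = 0 \frac{\sqrt{66}}{33} - \frac{783}{3986} = 0 - \frac{783}{3986} = - \frac{783}{3986}$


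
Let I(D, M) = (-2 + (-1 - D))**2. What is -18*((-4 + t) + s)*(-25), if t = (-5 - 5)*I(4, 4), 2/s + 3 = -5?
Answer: -444825/2 ≈ -2.2241e+5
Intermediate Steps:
s = -1/4 (s = 2/(-3 - 5) = 2/(-8) = 2*(-1/8) = -1/4 ≈ -0.25000)
I(D, M) = (-3 - D)**2
t = -490 (t = (-5 - 5)*(3 + 4)**2 = -10*7**2 = -10*49 = -490)
-18*((-4 + t) + s)*(-25) = -18*((-4 - 490) - 1/4)*(-25) = -18*(-494 - 1/4)*(-25) = -18*(-1977/4)*(-25) = (17793/2)*(-25) = -444825/2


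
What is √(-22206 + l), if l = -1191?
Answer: I*√23397 ≈ 152.96*I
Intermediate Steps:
√(-22206 + l) = √(-22206 - 1191) = √(-23397) = I*√23397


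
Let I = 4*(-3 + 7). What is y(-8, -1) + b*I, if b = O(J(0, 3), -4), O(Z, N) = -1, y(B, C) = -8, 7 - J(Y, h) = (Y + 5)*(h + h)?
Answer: -24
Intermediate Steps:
J(Y, h) = 7 - 2*h*(5 + Y) (J(Y, h) = 7 - (Y + 5)*(h + h) = 7 - (5 + Y)*2*h = 7 - 2*h*(5 + Y))
I = 16 (I = 4*4 = 16)
b = -1
y(-8, -1) + b*I = -8 - 1*16 = -8 - 16 = -24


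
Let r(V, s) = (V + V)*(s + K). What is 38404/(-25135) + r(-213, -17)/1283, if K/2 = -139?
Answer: 3109443118/32248205 ≈ 96.422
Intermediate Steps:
K = -278 (K = 2*(-139) = -278)
r(V, s) = 2*V*(-278 + s) (r(V, s) = (V + V)*(s - 278) = (2*V)*(-278 + s) = 2*V*(-278 + s))
38404/(-25135) + r(-213, -17)/1283 = 38404/(-25135) + (2*(-213)*(-278 - 17))/1283 = 38404*(-1/25135) + (2*(-213)*(-295))*(1/1283) = -38404/25135 + 125670*(1/1283) = -38404/25135 + 125670/1283 = 3109443118/32248205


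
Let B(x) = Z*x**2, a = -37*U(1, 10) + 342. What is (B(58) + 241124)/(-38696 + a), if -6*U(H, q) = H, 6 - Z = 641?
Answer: 11370096/230087 ≈ 49.417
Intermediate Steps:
Z = -635 (Z = 6 - 1*641 = 6 - 641 = -635)
U(H, q) = -H/6
a = 2089/6 (a = -(-37)/6 + 342 = -37*(-1/6) + 342 = 37/6 + 342 = 2089/6 ≈ 348.17)
B(x) = -635*x**2
(B(58) + 241124)/(-38696 + a) = (-635*58**2 + 241124)/(-38696 + 2089/6) = (-635*3364 + 241124)/(-230087/6) = (-2136140 + 241124)*(-6/230087) = -1895016*(-6/230087) = 11370096/230087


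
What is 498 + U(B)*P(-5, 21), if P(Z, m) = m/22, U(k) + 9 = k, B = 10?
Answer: 10977/22 ≈ 498.95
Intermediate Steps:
U(k) = -9 + k
P(Z, m) = m/22 (P(Z, m) = m*(1/22) = m/22)
498 + U(B)*P(-5, 21) = 498 + (-9 + 10)*((1/22)*21) = 498 + 1*(21/22) = 498 + 21/22 = 10977/22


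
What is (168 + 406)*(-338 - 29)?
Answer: -210658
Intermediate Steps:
(168 + 406)*(-338 - 29) = 574*(-367) = -210658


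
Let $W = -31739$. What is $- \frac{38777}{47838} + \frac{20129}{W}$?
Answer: $- \frac{129039665}{89313546} \approx -1.4448$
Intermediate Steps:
$- \frac{38777}{47838} + \frac{20129}{W} = - \frac{38777}{47838} + \frac{20129}{-31739} = \left(-38777\right) \frac{1}{47838} + 20129 \left(- \frac{1}{31739}\right) = - \frac{2281}{2814} - \frac{20129}{31739} = - \frac{129039665}{89313546}$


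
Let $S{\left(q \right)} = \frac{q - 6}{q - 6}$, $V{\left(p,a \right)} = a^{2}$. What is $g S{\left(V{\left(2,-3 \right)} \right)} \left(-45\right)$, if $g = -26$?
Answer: $1170$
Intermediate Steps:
$S{\left(q \right)} = 1$ ($S{\left(q \right)} = \frac{-6 + q}{-6 + q} = 1$)
$g S{\left(V{\left(2,-3 \right)} \right)} \left(-45\right) = \left(-26\right) 1 \left(-45\right) = \left(-26\right) \left(-45\right) = 1170$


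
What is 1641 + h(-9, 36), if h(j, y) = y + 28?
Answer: 1705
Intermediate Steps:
h(j, y) = 28 + y
1641 + h(-9, 36) = 1641 + (28 + 36) = 1641 + 64 = 1705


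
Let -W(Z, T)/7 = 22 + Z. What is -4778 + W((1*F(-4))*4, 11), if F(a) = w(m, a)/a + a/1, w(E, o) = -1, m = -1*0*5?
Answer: -4827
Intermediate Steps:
m = 0 (m = 0*5 = 0)
F(a) = a - 1/a (F(a) = -1/a + a/1 = -1/a + a*1 = -1/a + a = a - 1/a)
W(Z, T) = -154 - 7*Z (W(Z, T) = -7*(22 + Z) = -154 - 7*Z)
-4778 + W((1*F(-4))*4, 11) = -4778 + (-154 - 7*1*(-4 - 1/(-4))*4) = -4778 + (-154 - 7*1*(-4 - 1*(-¼))*4) = -4778 + (-154 - 7*1*(-4 + ¼)*4) = -4778 + (-154 - 7*1*(-15/4)*4) = -4778 + (-154 - (-105)*4/4) = -4778 + (-154 - 7*(-15)) = -4778 + (-154 + 105) = -4778 - 49 = -4827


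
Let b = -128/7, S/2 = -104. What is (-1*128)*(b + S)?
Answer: 202752/7 ≈ 28965.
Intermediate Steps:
S = -208 (S = 2*(-104) = -208)
b = -128/7 (b = -128*⅐ = -128/7 ≈ -18.286)
(-1*128)*(b + S) = (-1*128)*(-128/7 - 208) = -128*(-1584/7) = 202752/7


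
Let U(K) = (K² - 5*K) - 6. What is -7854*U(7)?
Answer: -62832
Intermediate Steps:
U(K) = -6 + K² - 5*K
-7854*U(7) = -7854*(-6 + 7² - 5*7) = -7854*(-6 + 49 - 35) = -7854*8 = -62832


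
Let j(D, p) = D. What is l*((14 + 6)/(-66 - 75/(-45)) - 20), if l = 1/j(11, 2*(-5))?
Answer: -3920/2123 ≈ -1.8464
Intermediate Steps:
l = 1/11 ≈ 0.090909
l*((14 + 6)/(-66 - 75/(-45)) - 20) = ((14 + 6)/(-66 - 75/(-45)) - 20)/11 = (20/(-66 - 75*(-1/45)) - 20)/11 = (20/(-66 + 5/3) - 20)/11 = (20/(-193/3) - 20)/11 = (20*(-3/193) - 20)/11 = (-60/193 - 20)/11 = (1/11)*(-3920/193) = -3920/2123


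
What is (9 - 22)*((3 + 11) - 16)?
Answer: 26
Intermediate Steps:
(9 - 22)*((3 + 11) - 16) = -13*(14 - 16) = -13*(-2) = 26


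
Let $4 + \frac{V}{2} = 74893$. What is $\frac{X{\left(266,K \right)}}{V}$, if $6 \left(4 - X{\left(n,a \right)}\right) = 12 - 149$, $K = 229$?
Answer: $\frac{161}{898668} \approx 0.00017915$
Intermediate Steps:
$V = 149778$ ($V = -8 + 2 \cdot 74893 = -8 + 149786 = 149778$)
$X{\left(n,a \right)} = \frac{161}{6}$ ($X{\left(n,a \right)} = 4 - \frac{12 - 149}{6} = 4 - - \frac{137}{6} = 4 + \frac{137}{6} = \frac{161}{6}$)
$\frac{X{\left(266,K \right)}}{V} = \frac{161}{6 \cdot 149778} = \frac{161}{6} \cdot \frac{1}{149778} = \frac{161}{898668}$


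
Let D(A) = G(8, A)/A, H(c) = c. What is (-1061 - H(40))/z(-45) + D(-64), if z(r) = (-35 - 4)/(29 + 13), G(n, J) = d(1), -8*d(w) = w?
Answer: 7891981/6656 ≈ 1185.7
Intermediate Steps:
d(w) = -w/8
G(n, J) = -⅛ (G(n, J) = -⅛*1 = -⅛)
D(A) = -1/(8*A)
z(r) = -13/14 (z(r) = -39/42 = -39*1/42 = -13/14)
(-1061 - H(40))/z(-45) + D(-64) = (-1061 - 1*40)/(-13/14) - ⅛/(-64) = (-1061 - 40)*(-14/13) - ⅛*(-1/64) = -1101*(-14/13) + 1/512 = 15414/13 + 1/512 = 7891981/6656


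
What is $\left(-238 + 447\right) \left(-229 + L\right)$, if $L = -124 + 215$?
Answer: $-28842$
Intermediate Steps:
$L = 91$
$\left(-238 + 447\right) \left(-229 + L\right) = \left(-238 + 447\right) \left(-229 + 91\right) = 209 \left(-138\right) = -28842$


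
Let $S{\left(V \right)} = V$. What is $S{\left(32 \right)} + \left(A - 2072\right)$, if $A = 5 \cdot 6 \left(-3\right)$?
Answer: $-2130$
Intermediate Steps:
$A = -90$ ($A = 30 \left(-3\right) = -90$)
$S{\left(32 \right)} + \left(A - 2072\right) = 32 - 2162 = -2130$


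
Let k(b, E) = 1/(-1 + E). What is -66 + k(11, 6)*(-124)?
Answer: -454/5 ≈ -90.800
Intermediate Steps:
-66 + k(11, 6)*(-124) = -66 - 124/(-1 + 6) = -66 - 124/5 = -454/5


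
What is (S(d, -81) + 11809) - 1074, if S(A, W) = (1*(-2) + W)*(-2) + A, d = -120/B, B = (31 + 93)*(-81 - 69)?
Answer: 1689656/155 ≈ 10901.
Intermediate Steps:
B = -18600 (B = 124*(-150) = -18600)
d = 1/155 (d = -120/(-18600) = -120*(-1/18600) = 1/155 ≈ 0.0064516)
S(A, W) = 4 + A - 2*W (S(A, W) = (-2 + W)*(-2) + A = (4 - 2*W) + A = 4 + A - 2*W)
(S(d, -81) + 11809) - 1074 = ((4 + 1/155 - 2*(-81)) + 11809) - 1074 = ((4 + 1/155 + 162) + 11809) - 1074 = (25731/155 + 11809) - 1074 = 1856126/155 - 1074 = 1689656/155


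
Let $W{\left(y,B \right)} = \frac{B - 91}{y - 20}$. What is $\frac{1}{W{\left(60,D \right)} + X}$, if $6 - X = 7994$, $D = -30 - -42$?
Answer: $- \frac{40}{319599} \approx -0.00012516$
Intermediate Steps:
$D = 12$ ($D = -30 + 42 = 12$)
$X = -7988$ ($X = 6 - 7994 = -7988$)
$W{\left(y,B \right)} = \frac{-91 + B}{-20 + y}$
$\frac{1}{W{\left(60,D \right)} + X} = \frac{1}{\frac{-91 + 12}{-20 + 60} - 7988} = \frac{1}{\frac{1}{40} \left(-79\right) - 7988} = \frac{1}{- \frac{79}{40} - 7988} = \frac{1}{- \frac{319599}{40}} = - \frac{40}{319599}$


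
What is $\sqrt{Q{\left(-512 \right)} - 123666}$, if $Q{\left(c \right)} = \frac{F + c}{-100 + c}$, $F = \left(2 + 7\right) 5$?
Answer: $\frac{25 i \sqrt{2058581}}{102} \approx 351.66 i$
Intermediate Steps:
$F = 45$ ($F = 9 \cdot 5 = 45$)
$Q{\left(c \right)} = \frac{45 + c}{-100 + c}$
$\sqrt{Q{\left(-512 \right)} - 123666} = \sqrt{\frac{45 - 512}{-100 - 512} - 123666} = \sqrt{\frac{1}{-612} \left(-467\right) - 123666} = \sqrt{\left(- \frac{1}{612}\right) \left(-467\right) - 123666} = \sqrt{\frac{467}{612} - 123666} = \sqrt{- \frac{75683125}{612}} = \frac{25 i \sqrt{2058581}}{102}$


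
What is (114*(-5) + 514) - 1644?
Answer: -1700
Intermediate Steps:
(114*(-5) + 514) - 1644 = (-570 + 514) - 1644 = -56 - 1644 = -1700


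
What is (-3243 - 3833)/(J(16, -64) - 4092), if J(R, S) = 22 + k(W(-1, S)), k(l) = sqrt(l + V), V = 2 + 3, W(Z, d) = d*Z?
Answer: 28799320/16564831 + 7076*sqrt(69)/16564831 ≈ 1.7421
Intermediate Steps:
W(Z, d) = Z*d
V = 5
k(l) = sqrt(5 + l) (k(l) = sqrt(l + 5) = sqrt(5 + l))
J(R, S) = 22 + sqrt(5 - S)
(-3243 - 3833)/(J(16, -64) - 4092) = (-3243 - 3833)/((22 + sqrt(5 - 1*(-64))) - 4092) = -7076/((22 + sqrt(5 + 64)) - 4092) = -7076/((22 + sqrt(69)) - 4092) = -7076/(-4070 + sqrt(69))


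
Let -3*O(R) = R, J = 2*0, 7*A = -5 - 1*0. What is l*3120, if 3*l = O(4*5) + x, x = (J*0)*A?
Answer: -20800/3 ≈ -6933.3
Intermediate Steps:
A = -5/7 (A = (-5 - 1*0)/7 = (-5 + 0)/7 = (⅐)*(-5) = -5/7 ≈ -0.71429)
J = 0
O(R) = -R/3
x = 0 (x = (0*0)*(-5/7) = 0*(-5/7) = 0)
l = -20/9 (l = (-4*5/3 + 0)/3 = (-⅓*20 + 0)/3 = (-20/3 + 0)/3 = (⅓)*(-20/3) = -20/9 ≈ -2.2222)
l*3120 = -20/9*3120 = -20800/3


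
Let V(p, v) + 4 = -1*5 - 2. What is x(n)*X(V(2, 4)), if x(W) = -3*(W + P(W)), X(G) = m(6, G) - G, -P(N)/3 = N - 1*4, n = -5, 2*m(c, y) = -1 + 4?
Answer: -825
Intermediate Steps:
m(c, y) = 3/2 (m(c, y) = (-1 + 4)/2 = (½)*3 = 3/2)
P(N) = 12 - 3*N (P(N) = -3*(N - 1*4) = -3*(N - 4) = -3*(-4 + N) = 12 - 3*N)
V(p, v) = -11 (V(p, v) = -4 + (-1*5 - 2) = -4 + (-5 - 2) = -4 - 7 = -11)
X(G) = 3/2 - G
x(W) = -36 + 6*W (x(W) = -3*(W + (12 - 3*W)) = -3*(12 - 2*W) = -36 + 6*W)
x(n)*X(V(2, 4)) = (-36 + 6*(-5))*(3/2 - 1*(-11)) = (-36 - 30)*(3/2 + 11) = -66*25/2 = -825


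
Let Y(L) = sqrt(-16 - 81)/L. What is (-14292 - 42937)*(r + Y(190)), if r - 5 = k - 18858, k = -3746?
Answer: 1293318171 - 57229*I*sqrt(97)/190 ≈ 1.2933e+9 - 2966.5*I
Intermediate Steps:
Y(L) = I*sqrt(97)/L (Y(L) = sqrt(-97)/L = (I*sqrt(97))/L = I*sqrt(97)/L)
r = -22599 (r = 5 + (-3746 - 18858) = 5 - 22604 = -22599)
(-14292 - 42937)*(r + Y(190)) = (-14292 - 42937)*(-22599 + I*sqrt(97)/190) = -57229*(-22599 + I*sqrt(97)*(1/190)) = -57229*(-22599 + I*sqrt(97)/190) = 1293318171 - 57229*I*sqrt(97)/190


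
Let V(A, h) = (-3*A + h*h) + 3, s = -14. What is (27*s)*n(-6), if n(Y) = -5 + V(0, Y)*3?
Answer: -42336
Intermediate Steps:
V(A, h) = 3 + h² - 3*A (V(A, h) = (-3*A + h²) + 3 = (h² - 3*A) + 3 = 3 + h² - 3*A)
n(Y) = 4 + 3*Y² (n(Y) = -5 + (3 + Y² - 3*0)*3 = -5 + (3 + Y² + 0)*3 = -5 + (3 + Y²)*3 = -5 + (9 + 3*Y²) = 4 + 3*Y²)
(27*s)*n(-6) = (27*(-14))*(4 + 3*(-6)²) = -378*(4 + 3*36) = -378*(4 + 108) = -378*112 = -42336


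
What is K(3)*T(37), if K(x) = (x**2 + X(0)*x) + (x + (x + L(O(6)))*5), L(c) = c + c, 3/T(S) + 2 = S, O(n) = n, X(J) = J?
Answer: 261/35 ≈ 7.4571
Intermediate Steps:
T(S) = 3/(-2 + S)
L(c) = 2*c
K(x) = 60 + x**2 + 6*x (K(x) = (x**2 + 0*x) + (x + (x + 2*6)*5) = (x**2 + 0) + (x + (x + 12)*5) = x**2 + (x + (12 + x)*5) = x**2 + (x + (60 + 5*x)) = x**2 + (60 + 6*x) = 60 + x**2 + 6*x)
K(3)*T(37) = (60 + 3**2 + 6*3)*(3/(-2 + 37)) = (60 + 9 + 18)*(3/35) = 87*(3*(1/35)) = 87*(3/35) = 261/35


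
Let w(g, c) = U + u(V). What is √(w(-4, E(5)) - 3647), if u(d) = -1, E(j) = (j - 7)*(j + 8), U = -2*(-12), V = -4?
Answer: 2*I*√906 ≈ 60.2*I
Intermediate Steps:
U = 24
E(j) = (-7 + j)*(8 + j)
w(g, c) = 23 (w(g, c) = 24 - 1 = 23)
√(w(-4, E(5)) - 3647) = √(23 - 3647) = √(-3624) = 2*I*√906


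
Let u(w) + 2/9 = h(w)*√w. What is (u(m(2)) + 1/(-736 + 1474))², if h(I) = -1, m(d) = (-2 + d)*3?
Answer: 26569/544644 ≈ 0.048782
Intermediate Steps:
m(d) = -6 + 3*d
u(w) = -2/9 - √w
(u(m(2)) + 1/(-736 + 1474))² = ((-2/9 - √(-6 + 3*2)) + 1/(-736 + 1474))² = ((-2/9 - √(-6 + 6)) + 1/738)² = ((-2/9 - √0) + 1/738)² = ((-2/9 - 1*0) + 1/738)² = ((-2/9 + 0) + 1/738)² = (-2/9 + 1/738)² = (-163/738)² = 26569/544644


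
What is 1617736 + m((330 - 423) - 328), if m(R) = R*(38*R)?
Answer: 8352894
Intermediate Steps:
m(R) = 38*R**2
1617736 + m((330 - 423) - 328) = 1617736 + 38*((330 - 423) - 328)**2 = 1617736 + 38*(-93 - 328)**2 = 1617736 + 38*(-421)**2 = 1617736 + 38*177241 = 1617736 + 6735158 = 8352894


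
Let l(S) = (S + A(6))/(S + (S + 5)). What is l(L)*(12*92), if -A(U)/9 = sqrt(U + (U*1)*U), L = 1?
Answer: 1104/7 - 9936*sqrt(42)/7 ≈ -9041.2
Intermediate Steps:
A(U) = -9*sqrt(U + U**2) (A(U) = -9*sqrt(U + (U*1)*U) = -9*sqrt(U + U*U) = -9*sqrt(U + U**2))
l(S) = (S - 9*sqrt(42))/(5 + 2*S) (l(S) = (S - 9*sqrt(6)*sqrt(1 + 6))/(S + (S + 5)) = (S - 9*sqrt(42))/(S + (5 + S)) = (S - 9*sqrt(42))/(5 + 2*S))
l(L)*(12*92) = ((1 - 9*sqrt(42))/(5 + 2*1))*(12*92) = ((1 - 9*sqrt(42))/(5 + 2))*1104 = ((1 - 9*sqrt(42))/7)*1104 = (1/7 - 9*sqrt(42)/7)*1104 = 1104/7 - 9936*sqrt(42)/7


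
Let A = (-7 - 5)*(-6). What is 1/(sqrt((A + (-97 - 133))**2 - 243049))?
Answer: -I*sqrt(218085)/218085 ≈ -0.0021413*I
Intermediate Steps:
A = 72 (A = -12*(-6) = 72)
1/(sqrt((A + (-97 - 133))**2 - 243049)) = 1/(sqrt((72 + (-97 - 133))**2 - 243049)) = 1/(sqrt((72 - 230)**2 - 243049)) = 1/(sqrt((-158)**2 - 243049)) = 1/(sqrt(24964 - 243049)) = 1/(sqrt(-218085)) = 1/(I*sqrt(218085)) = -I*sqrt(218085)/218085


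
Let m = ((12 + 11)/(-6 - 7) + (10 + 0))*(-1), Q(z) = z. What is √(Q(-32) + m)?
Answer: I*√6799/13 ≈ 6.3428*I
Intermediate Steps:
m = -107/13 (m = (23/(-13) + 10)*(-1) = (23*(-1/13) + 10)*(-1) = (-23/13 + 10)*(-1) = (107/13)*(-1) = -107/13 ≈ -8.2308)
√(Q(-32) + m) = √(-32 - 107/13) = √(-523/13) = I*√6799/13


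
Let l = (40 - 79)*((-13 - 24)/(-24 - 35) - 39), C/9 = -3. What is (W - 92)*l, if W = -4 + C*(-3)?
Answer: -1324440/59 ≈ -22448.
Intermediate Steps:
C = -27 (C = 9*(-3) = -27)
l = 88296/59 (l = -39*(-37/(-59) - 39) = -39*(-37*(-1/59) - 39) = -39*(37/59 - 39) = -39*(-2264/59) = 88296/59 ≈ 1496.5)
W = 77 (W = -4 - 27*(-3) = -4 + 81 = 77)
(W - 92)*l = (77 - 92)*(88296/59) = -15*88296/59 = -1324440/59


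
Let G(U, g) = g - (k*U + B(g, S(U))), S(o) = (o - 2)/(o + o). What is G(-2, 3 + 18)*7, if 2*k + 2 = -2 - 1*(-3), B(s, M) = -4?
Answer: 168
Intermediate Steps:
S(o) = (-2 + o)/(2*o) (S(o) = (-2 + o)/((2*o)) = (-2 + o)*(1/(2*o)) = (-2 + o)/(2*o))
k = -1/2 (k = -1 + (-2 - 1*(-3))/2 = -1 + (-2 + 3)/2 = -1 + (1/2)*1 = -1 + 1/2 = -1/2 ≈ -0.50000)
G(U, g) = 4 + g + U/2 (G(U, g) = g - (-U/2 - 4) = g - (-4 - U/2) = g + (4 + U/2) = 4 + g + U/2)
G(-2, 3 + 18)*7 = (4 + (3 + 18) + (1/2)*(-2))*7 = (4 + 21 - 1)*7 = 24*7 = 168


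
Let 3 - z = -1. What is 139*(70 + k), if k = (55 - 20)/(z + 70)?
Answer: 724885/74 ≈ 9795.8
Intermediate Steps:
z = 4 (z = 3 - 1*(-1) = 3 + 1 = 4)
k = 35/74 (k = (55 - 20)/(4 + 70) = 35/74 ≈ 0.47297)
139*(70 + k) = 139*(70 + 35/74) = 139*(5215/74) = 724885/74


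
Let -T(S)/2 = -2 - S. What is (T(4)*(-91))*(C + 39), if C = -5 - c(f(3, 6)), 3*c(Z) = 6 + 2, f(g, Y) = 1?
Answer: -34216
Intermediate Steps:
T(S) = 4 + 2*S (T(S) = -2*(-2 - S) = 4 + 2*S)
c(Z) = 8/3 (c(Z) = (6 + 2)/3 = (1/3)*8 = 8/3)
C = -23/3 (C = -5 - 1*8/3 = -5 - 8/3 = -23/3 ≈ -7.6667)
(T(4)*(-91))*(C + 39) = ((4 + 2*4)*(-91))*(-23/3 + 39) = ((4 + 8)*(-91))*(94/3) = (12*(-91))*(94/3) = -1092*94/3 = -34216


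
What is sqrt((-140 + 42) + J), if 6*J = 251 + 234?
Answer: I*sqrt(618)/6 ≈ 4.1433*I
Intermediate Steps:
J = 485/6 (J = (251 + 234)/6 = (1/6)*485 = 485/6 ≈ 80.833)
sqrt((-140 + 42) + J) = sqrt((-140 + 42) + 485/6) = sqrt(-98 + 485/6) = sqrt(-103/6) = I*sqrt(618)/6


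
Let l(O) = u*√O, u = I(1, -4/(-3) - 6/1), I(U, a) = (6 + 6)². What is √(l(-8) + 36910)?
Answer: √(36910 + 288*I*√2) ≈ 192.12 + 1.06*I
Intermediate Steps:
I(U, a) = 144 (I(U, a) = 12² = 144)
u = 144
l(O) = 144*√O
√(l(-8) + 36910) = √(144*√(-8) + 36910) = √(144*(2*I*√2) + 36910) = √(288*I*√2 + 36910) = √(36910 + 288*I*√2)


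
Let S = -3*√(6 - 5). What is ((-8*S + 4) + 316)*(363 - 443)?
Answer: -27520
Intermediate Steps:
S = -3 (S = -3*√1 = -3*1 = -3)
((-8*S + 4) + 316)*(363 - 443) = ((-8*(-3) + 4) + 316)*(363 - 443) = ((24 + 4) + 316)*(-80) = (28 + 316)*(-80) = 344*(-80) = -27520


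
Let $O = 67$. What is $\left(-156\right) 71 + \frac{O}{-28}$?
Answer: $- \frac{310195}{28} \approx -11078.0$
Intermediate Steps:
$\left(-156\right) 71 + \frac{O}{-28} = \left(-156\right) 71 + \frac{67}{-28} = -11076 + 67 \left(- \frac{1}{28}\right) = -11076 - \frac{67}{28} = - \frac{310195}{28}$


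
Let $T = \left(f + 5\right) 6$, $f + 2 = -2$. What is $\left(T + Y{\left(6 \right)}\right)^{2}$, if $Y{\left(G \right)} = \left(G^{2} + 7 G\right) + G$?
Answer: $8100$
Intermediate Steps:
$f = -4$ ($f = -2 - 2 = -4$)
$Y{\left(G \right)} = G^{2} + 8 G$
$T = 6$ ($T = \left(-4 + 5\right) 6 = 1 \cdot 6 = 6$)
$\left(T + Y{\left(6 \right)}\right)^{2} = \left(6 + 6 \left(8 + 6\right)\right)^{2} = \left(6 + 6 \cdot 14\right)^{2} = \left(6 + 84\right)^{2} = 90^{2} = 8100$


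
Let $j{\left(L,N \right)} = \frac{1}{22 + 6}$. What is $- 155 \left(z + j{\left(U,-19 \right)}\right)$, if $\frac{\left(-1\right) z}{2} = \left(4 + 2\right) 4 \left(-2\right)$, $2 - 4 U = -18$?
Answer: $- \frac{416795}{28} \approx -14886.0$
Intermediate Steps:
$U = 5$ ($U = \frac{1}{2} - - \frac{9}{2} = \frac{1}{2} + \frac{9}{2} = 5$)
$j{\left(L,N \right)} = \frac{1}{28}$
$z = 96$ ($z = - 2 \left(4 + 2\right) 4 \left(-2\right) = - 2 \cdot 6 \cdot 4 \left(-2\right) = - 2 \cdot 24 \left(-2\right) = \left(-2\right) \left(-48\right) = 96$)
$- 155 \left(z + j{\left(U,-19 \right)}\right) = - 155 \left(96 + \frac{1}{28}\right) = \left(-155\right) \frac{2689}{28} = - \frac{416795}{28}$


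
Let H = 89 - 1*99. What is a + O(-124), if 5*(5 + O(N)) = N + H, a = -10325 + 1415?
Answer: -44709/5 ≈ -8941.8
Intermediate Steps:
a = -8910
H = -10 (H = 89 - 99 = -10)
O(N) = -7 + N/5 (O(N) = -5 + (N - 10)/5 = -5 + (-10 + N)/5 = -5 + (-2 + N/5) = -7 + N/5)
a + O(-124) = -8910 + (-7 + (⅕)*(-124)) = -8910 + (-7 - 124/5) = -8910 - 159/5 = -44709/5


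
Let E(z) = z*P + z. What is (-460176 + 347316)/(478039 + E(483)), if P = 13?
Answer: -112860/484801 ≈ -0.23280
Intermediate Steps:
E(z) = 14*z (E(z) = z*13 + z = 13*z + z = 14*z)
(-460176 + 347316)/(478039 + E(483)) = (-460176 + 347316)/(478039 + 14*483) = -112860/(478039 + 6762) = -112860/484801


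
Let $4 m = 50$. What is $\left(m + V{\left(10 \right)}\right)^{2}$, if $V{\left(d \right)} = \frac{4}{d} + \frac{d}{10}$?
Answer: $\frac{19321}{100} \approx 193.21$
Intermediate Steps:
$V{\left(d \right)} = \frac{4}{d} + \frac{d}{10}$ ($V{\left(d \right)} = \frac{4}{d} + d \frac{1}{10} = \frac{4}{d} + \frac{d}{10}$)
$m = \frac{25}{2}$ ($m = \frac{1}{4} \cdot 50 = \frac{25}{2} \approx 12.5$)
$\left(m + V{\left(10 \right)}\right)^{2} = \left(\frac{25}{2} + \left(\frac{4}{10} + \frac{1}{10} \cdot 10\right)\right)^{2} = \left(\frac{25}{2} + \left(4 \cdot \frac{1}{10} + 1\right)\right)^{2} = \left(\frac{25}{2} + \left(\frac{2}{5} + 1\right)\right)^{2} = \left(\frac{25}{2} + \frac{7}{5}\right)^{2} = \left(\frac{139}{10}\right)^{2} = \frac{19321}{100}$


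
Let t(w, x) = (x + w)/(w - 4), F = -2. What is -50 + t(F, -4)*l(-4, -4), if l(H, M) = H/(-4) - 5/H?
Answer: -191/4 ≈ -47.750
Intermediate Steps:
t(w, x) = (w + x)/(-4 + w)
l(H, M) = -5/H - H/4 (l(H, M) = H*(-¼) - 5/H = -H/4 - 5/H = -5/H - H/4)
-50 + t(F, -4)*l(-4, -4) = -50 + ((-2 - 4)/(-4 - 2))*(-5/(-4) - ¼*(-4)) = -50 + (-6/(-6))*(-5*(-¼) + 1) = -50 + (-⅙*(-6))*(5/4 + 1) = -50 + 1*(9/4) = -50 + 9/4 = -191/4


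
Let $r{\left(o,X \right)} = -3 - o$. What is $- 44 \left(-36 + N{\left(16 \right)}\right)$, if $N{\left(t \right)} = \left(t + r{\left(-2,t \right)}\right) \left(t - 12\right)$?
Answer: $-1056$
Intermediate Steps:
$N{\left(t \right)} = \left(-1 + t\right) \left(-12 + t\right)$ ($N{\left(t \right)} = \left(t - 1\right) \left(t - 12\right) = \left(t + \left(-3 + 2\right)\right) \left(-12 + t\right) = \left(t - 1\right) \left(-12 + t\right) = \left(-1 + t\right) \left(-12 + t\right)$)
$- 44 \left(-36 + N{\left(16 \right)}\right) = - 44 \left(-36 + \left(12 + 16^{2} - 208\right)\right) = - 44 \left(-36 + \left(12 + 256 - 208\right)\right) = - 44 \left(-36 + 60\right) = \left(-44\right) 24 = -1056$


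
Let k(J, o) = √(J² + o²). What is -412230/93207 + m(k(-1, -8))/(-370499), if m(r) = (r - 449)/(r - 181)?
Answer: -6211062059887/1404346078582 - √65/45200878 ≈ -4.4227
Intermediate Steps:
m(r) = (-449 + r)/(-181 + r)
-412230/93207 + m(k(-1, -8))/(-370499) = -412230/93207 + ((-449 + √((-1)² + (-8)²))/(-181 + √((-1)² + (-8)²)))/(-370499) = -412230*1/93207 + ((-449 + √(1 + 64))/(-181 + √(1 + 64)))*(-1/370499) = -137410/31069 + ((-449 + √65)/(-181 + √65))*(-1/370499) = -137410/31069 - (-449 + √65)/(370499*(-181 + √65))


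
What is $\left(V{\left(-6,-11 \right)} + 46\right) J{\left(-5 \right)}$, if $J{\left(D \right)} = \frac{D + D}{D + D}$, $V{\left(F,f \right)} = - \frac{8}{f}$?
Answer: $\frac{514}{11} \approx 46.727$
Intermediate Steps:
$J{\left(D \right)} = 1$ ($J{\left(D \right)} = \frac{2 D}{2 D} = 2 D \frac{1}{2 D} = 1$)
$\left(V{\left(-6,-11 \right)} + 46\right) J{\left(-5 \right)} = \left(- \frac{8}{-11} + 46\right) 1 = \left(\left(-8\right) \left(- \frac{1}{11}\right) + 46\right) 1 = \left(\frac{8}{11} + 46\right) 1 = \frac{514}{11} \cdot 1 = \frac{514}{11}$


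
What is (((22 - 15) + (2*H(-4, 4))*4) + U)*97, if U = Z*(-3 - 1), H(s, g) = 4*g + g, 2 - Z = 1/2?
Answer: 15617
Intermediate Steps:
Z = 3/2 (Z = 2 - 1/2 = 3/2 ≈ 1.5000)
H(s, g) = 5*g
U = -6 (U = 3*(-3 - 1)/2 = (3/2)*(-4) = -6)
(((22 - 15) + (2*H(-4, 4))*4) + U)*97 = (((22 - 15) + (2*(5*4))*4) - 6)*97 = ((7 + (2*20)*4) - 6)*97 = ((7 + 40*4) - 6)*97 = ((7 + 160) - 6)*97 = (167 - 6)*97 = 161*97 = 15617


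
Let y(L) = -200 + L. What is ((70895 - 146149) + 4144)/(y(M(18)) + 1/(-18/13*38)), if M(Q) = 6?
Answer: 48639240/132709 ≈ 366.51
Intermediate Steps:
((70895 - 146149) + 4144)/(y(M(18)) + 1/(-18/13*38)) = ((70895 - 146149) + 4144)/((-200 + 6) + 1/(-18/13*38)) = (-75254 + 4144)/(-194 + 1/(-18*1/13*38)) = -71110/(-194 + 1/(-18/13*38)) = -71110/(-194 + 1/(-684/13)) = -71110/(-194 - 13/684) = -71110/(-132709/684) = -71110*(-684/132709) = 48639240/132709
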